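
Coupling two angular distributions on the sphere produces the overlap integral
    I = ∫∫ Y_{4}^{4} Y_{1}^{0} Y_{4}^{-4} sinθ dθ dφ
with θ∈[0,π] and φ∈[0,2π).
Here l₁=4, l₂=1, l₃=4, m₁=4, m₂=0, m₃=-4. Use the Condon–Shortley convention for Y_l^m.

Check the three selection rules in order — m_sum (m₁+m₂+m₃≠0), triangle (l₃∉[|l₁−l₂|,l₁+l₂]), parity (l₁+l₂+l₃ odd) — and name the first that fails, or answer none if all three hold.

Σmᵢ = 0  ✓
l₃∈[|l₁−l₂|,l₁+l₂]=[3,5], have l₃=4  ✓
Σlᵢ = 9 ⇒ odd  ✗

parity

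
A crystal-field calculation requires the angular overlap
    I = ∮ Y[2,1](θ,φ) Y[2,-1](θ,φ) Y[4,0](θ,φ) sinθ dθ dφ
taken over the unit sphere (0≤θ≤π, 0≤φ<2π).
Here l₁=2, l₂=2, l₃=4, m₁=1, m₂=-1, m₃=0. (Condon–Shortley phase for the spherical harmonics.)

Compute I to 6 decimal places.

m-sum 0 ✓  L=8 even ✓  0≤4≤4 ✓
Π(2lᵢ+1) = 5×5×9 = 225
triangle coeff Δ(2,2,4) = 1/630
Σ_t [0,0]: t=0:+1/16 = 1/16
(3j)²=2/35 [(2 2 4; 0 0 0)], sign=+1
Σ_t [0,0]: t=0:+1/36 = 1/36
(3j)²=8/315 [(2 2 4; 1 -1 0)], sign=+1
⇒ 4πI² = 16/49
I = (+1)√(16/49/(4π)) = 0.16119702

0.161197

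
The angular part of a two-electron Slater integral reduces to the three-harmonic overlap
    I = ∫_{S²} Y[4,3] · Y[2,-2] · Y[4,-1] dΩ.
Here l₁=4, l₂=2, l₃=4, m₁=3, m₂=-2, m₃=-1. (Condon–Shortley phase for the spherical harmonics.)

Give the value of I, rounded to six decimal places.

0.159270

Rules hold: Σm=0, L=10 even, 2≤4≤6.
N = 9·5·9 = 405
Δ = 2!·6!·2!/11! = 1/13860
Racah Σ t=0..2: t=0:+1/192 t=1:−1/36 t=2:+1/192 = -5/288
⇒ 3j(4 2 4; 0 0 0)² = 20/693, sgn -1
Racah Σ t=0..0: t=0:+1/480 = 1/480
⇒ 3j(4 2 4; 3 -2 -1)² = 3/110, sgn -1
4πI² = N·(3j₀)²·(3jₘ)² = 270/847
I = +1·√(0.318772/4π) = 0.15927046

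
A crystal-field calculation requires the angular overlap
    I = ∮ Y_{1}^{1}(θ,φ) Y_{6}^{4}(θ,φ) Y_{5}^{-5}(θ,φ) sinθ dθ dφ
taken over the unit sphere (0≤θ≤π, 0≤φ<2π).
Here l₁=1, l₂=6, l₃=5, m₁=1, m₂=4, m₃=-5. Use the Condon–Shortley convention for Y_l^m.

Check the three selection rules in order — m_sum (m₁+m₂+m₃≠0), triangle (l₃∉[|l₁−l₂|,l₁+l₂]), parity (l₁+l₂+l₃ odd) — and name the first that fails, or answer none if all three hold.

none

azimuthal sum: 1 + 4 − 5 = 0  ✓
5 ≤ 5 ≤ 7 (triangle on l)  ✓
L = 1 + 6 + 5 = 12 (even)  ✓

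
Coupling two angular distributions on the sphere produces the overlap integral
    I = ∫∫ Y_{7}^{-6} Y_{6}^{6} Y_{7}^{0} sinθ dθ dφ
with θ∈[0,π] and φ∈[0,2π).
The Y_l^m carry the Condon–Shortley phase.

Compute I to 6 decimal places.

-0.087336

Rules hold: Σm=0, L=20 even, 1≤7≤13.
N = 15·13·15 = 2925
Δ = 6!·8!·6!/21! = 1/2444321880
Racah Σ t=0..6: t=0:+1/2612736000 t=1:−1/20736000 t=2:+1/1658880 t=3:−1/746496 t=4:+1/1658880 t=5:−1/20736000 t=6:+1/2612736000 = -1/4354560
⇒ 3j(7 6 7; 0 0 0)² = 1000/138567, sgn +1
Racah Σ t=6..6: t=6:+1/2612736000 = 1/2612736000
⇒ 3j(7 6 7; -6 6 0)² = 22/4845, sgn -1
4πI² = N·(3j₀)²·(3jₘ)² = 10000/104329
I = -1·√(0.0958506/4π) = -0.08733585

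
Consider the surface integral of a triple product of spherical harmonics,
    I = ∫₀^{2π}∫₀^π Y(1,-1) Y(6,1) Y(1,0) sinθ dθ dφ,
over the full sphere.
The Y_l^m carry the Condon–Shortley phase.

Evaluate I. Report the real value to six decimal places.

l₃=1 ∉ [5,7] — triangle fails ⇒ I = 0

0.000000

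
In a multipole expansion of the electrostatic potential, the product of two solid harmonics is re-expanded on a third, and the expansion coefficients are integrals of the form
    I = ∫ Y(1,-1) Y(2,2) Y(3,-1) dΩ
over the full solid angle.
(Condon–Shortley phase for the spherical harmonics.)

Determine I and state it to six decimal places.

-0.082589

Checks pass: Σm=0; 6 even; l₃=3∈[1,3].
(2·1+1)(2·2+1)(2·3+1) = 105
Δ: 0! 2! 4! / 7! → 1/105
sum: t=0:+1/4 = 1/4
3j²(1 2 3; 0 0 0) = Δ·Π!·Σ² = 3/35  (sign -1)
sum: t=0:+1/48 = 1/48
3j²(1 2 3; -1 2 -1) = Δ·Π!·Σ² = 1/105  (sign +1)
combine: 4πI² = 105·3/35·1/105 = 3/35
take √, sign -1: I = -0.08258890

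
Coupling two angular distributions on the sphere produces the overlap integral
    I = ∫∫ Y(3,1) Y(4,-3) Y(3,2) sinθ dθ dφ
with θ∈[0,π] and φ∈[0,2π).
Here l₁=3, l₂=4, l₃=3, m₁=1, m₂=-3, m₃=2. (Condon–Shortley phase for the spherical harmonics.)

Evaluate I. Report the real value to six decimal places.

m-sum 0 ✓  L=10 even ✓  1≤3≤7 ✓
Π(2lᵢ+1) = 7×9×7 = 441
triangle coeff Δ(3,4,3) = 1/34650
Σ_t [1,3]: t=1:−1/72 t=2:+1/16 t=3:−1/72 = 5/144
(3j)²=2/77 [(3 4 3; 0 0 0)], sign=-1
Σ_t [0,1]: t=0:+1/288 t=1:−1/144 = -1/288
(3j)²=1/99 [(3 4 3; 1 -3 2)], sign=+1
⇒ 4πI² = 14/121
I = (-1)√(14/121/(4π)) = -0.09595473

-0.095955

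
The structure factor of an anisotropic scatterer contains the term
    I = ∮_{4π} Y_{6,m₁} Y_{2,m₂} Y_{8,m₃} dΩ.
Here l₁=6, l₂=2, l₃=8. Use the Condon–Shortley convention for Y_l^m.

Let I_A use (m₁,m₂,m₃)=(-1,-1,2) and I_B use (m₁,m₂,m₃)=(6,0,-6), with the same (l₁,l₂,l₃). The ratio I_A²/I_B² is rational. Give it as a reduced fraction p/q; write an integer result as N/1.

Same 6,2,8: normalisation and zero-m 3j drop out of the ratio.
A: Δ: 0! 12! 4! / 17! → 1/30940; sum: t=0:+1/3628800 = 1/3628800; 3j²(6 2 8; -1 -1 2) = Δ·Π!·Σ² = 36/1547  (sign +1)
B: Δ: 0! 12! 4! / 17! → 1/30940; sum: t=0:+1/1916006400 = 1/1916006400; 3j²(6 2 8; 6 0 -6) = Δ·Π!·Σ² = 1/340  (sign +1)
I_A²/I_B² = (36/1547)/(1/340) = 720/91

720/91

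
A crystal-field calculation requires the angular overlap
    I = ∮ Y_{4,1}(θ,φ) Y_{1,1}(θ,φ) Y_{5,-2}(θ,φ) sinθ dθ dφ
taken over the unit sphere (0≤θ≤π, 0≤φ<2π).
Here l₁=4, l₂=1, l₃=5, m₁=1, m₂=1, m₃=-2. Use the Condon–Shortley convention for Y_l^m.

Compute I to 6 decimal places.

0.225034

m-sum 0 ✓  L=10 even ✓  3≤5≤5 ✓
Π(2lᵢ+1) = 9×3×11 = 297
triangle coeff Δ(4,1,5) = 1/495
Σ_t [0,0]: t=0:+1/576 = 1/576
(3j)²=5/99 [(4 1 5; 0 0 0)], sign=-1
Σ_t [0,0]: t=0:+1/1440 = 1/1440
(3j)²=7/165 [(4 1 5; 1 1 -2)], sign=-1
⇒ 4πI² = 7/11
I = (+1)√(7/11/(4π)) = 0.22503380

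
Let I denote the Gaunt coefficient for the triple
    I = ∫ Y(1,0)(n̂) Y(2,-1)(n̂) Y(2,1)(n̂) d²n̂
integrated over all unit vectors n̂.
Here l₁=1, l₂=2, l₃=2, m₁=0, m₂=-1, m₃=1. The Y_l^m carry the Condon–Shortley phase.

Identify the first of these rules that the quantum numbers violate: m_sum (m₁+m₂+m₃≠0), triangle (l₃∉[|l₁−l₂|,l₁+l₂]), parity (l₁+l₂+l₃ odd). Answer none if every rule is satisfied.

m₁+m₂+m₃ = 0 − 1 + 1 = 0  ✓
triangle: |1−2|=1 ≤ l₃=2 ≤ 1+2=3  ✓
parity: l₁+l₂+l₃ = 5 is odd  ✗

parity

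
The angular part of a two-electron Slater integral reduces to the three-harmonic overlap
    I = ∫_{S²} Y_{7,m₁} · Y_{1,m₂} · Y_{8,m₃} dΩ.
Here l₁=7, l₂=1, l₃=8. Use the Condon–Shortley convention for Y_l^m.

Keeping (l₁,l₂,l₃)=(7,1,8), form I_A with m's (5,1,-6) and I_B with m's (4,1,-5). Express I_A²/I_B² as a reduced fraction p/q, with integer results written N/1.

Same 7,1,8: normalisation and zero-m 3j drop out of the ratio.
A: Δ: 0! 14! 2! / 17! → 1/2040; sum: t=0:+1/1916006400 = 1/1916006400; 3j²(7 1 8; 5 1 -6) = Δ·Π!·Σ² = 91/2040  (sign +1)
B: Δ: 0! 14! 2! / 17! → 1/2040; sum: t=0:+1/479001600 = 1/479001600; 3j²(7 1 8; 4 1 -5) = Δ·Π!·Σ² = 13/340  (sign -1)
I_A²/I_B² = (91/2040)/(13/340) = 7/6

7/6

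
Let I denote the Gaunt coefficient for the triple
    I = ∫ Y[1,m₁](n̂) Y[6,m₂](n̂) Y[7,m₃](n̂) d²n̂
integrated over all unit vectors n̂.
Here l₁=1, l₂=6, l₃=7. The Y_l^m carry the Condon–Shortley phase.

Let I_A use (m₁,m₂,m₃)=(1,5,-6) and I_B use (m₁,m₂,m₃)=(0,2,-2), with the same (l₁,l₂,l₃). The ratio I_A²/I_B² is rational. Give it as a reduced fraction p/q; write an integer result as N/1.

26/15

l's match ⇒ only the (l;m) 3-j factors differ between A and B.
A: triangle coeff Δ(1,6,7) = 1/1365; Σ_t [0,0]: t=0:+1/79833600 = 1/79833600; (3j)²=2/35 [(1 6 7; 1 5 -6)], sign=-1
B: triangle coeff Δ(1,6,7) = 1/1365; Σ_t [0,0]: t=0:+1/967680 = 1/967680; (3j)²=3/91 [(1 6 7; 0 2 -2)], sign=-1
I_A²/I_B² = (2/35)/(3/91) = 26/15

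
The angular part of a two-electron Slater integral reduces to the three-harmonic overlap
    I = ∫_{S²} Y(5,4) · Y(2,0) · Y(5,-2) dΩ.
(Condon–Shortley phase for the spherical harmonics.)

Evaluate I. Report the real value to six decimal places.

0.000000

4 + 0 − 2 = 2 ≠ 0: azimuthal integral kills it; I = 0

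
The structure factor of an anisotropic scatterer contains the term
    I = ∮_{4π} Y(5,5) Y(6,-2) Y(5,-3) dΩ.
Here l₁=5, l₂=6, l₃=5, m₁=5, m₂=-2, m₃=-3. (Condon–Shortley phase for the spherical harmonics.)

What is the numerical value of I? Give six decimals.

0.140602

Rules hold: Σm=0, L=16 even, 1≤5≤11.
N = 11·13·11 = 1573
Δ = 6!·4!·6!/17! = 1/28588560
Racah Σ t=1..5: t=1:−1/345600 t=2:+1/13824 t=3:−1/5184 t=4:+1/13824 t=5:−1/345600 = -7/129600
⇒ 3j(5 6 5; 0 0 0)² = 80/7293, sgn +1
Racah Σ t=0..0: t=0:+1/829440 = 1/829440
⇒ 3j(5 6 5; 5 -2 -3)² = 35/2431, sgn +1
4πI² = N·(3j₀)²·(3jₘ)² = 2800/11271
I = +1·√(0.248425/4π) = 0.14060244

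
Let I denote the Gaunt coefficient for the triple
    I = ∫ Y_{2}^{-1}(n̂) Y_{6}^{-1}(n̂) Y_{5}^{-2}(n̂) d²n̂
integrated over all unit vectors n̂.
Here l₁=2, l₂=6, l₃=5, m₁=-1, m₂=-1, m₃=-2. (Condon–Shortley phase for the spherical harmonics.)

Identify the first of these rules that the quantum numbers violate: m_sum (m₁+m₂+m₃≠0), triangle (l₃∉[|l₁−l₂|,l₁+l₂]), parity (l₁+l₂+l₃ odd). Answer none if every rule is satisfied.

azimuthal sum: -1 − 1 − 2 = -4  ✗
4 ≤ 5 ≤ 8 (triangle on l)
L = 2 + 6 + 5 = 13 (odd)

m_sum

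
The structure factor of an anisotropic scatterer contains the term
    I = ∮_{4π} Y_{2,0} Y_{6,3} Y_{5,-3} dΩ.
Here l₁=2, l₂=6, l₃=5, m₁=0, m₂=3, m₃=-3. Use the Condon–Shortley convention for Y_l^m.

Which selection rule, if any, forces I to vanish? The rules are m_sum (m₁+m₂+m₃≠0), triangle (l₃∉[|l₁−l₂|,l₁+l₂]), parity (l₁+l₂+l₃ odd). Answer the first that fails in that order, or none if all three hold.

parity

m₁+m₂+m₃ = 0 + 3 − 3 = 0  ✓
triangle: |2−6|=4 ≤ l₃=5 ≤ 2+6=8  ✓
parity: l₁+l₂+l₃ = 13 is odd  ✗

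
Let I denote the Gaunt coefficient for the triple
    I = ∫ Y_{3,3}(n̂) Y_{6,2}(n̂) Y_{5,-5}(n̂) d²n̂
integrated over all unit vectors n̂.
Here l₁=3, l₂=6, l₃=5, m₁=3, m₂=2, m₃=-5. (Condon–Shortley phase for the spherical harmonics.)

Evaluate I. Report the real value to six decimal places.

Rules hold: Σm=0, L=14 even, 3≤5≤9.
N = 7·13·11 = 1001
Δ = 4!·2!·8!/15! = 1/675675
Racah Σ t=1..3: t=1:−1/8640 t=2:+1/2304 t=3:−1/8640 = 7/34560
⇒ 3j(3 6 5; 0 0 0)² = 7/429, sgn -1
Racah Σ t=0..0: t=0:+1/1935360 = 1/1935360
⇒ 3j(3 6 5; 3 2 -5)² = 1/1001, sgn +1
4πI² = N·(3j₀)²·(3jₘ)² = 7/429
I = -1·√(0.016317/4π) = -0.03603425

-0.036034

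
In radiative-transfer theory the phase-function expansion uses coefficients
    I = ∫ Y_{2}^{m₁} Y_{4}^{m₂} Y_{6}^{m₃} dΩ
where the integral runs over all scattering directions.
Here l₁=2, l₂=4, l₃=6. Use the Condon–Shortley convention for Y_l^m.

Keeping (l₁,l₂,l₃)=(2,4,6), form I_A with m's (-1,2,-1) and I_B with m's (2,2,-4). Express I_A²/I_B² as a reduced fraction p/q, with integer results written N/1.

1/3

Same 2,4,6: normalisation and zero-m 3j drop out of the ratio.
A: Δ: 0! 4! 8! / 13! → 1/6435; sum: t=0:+1/8640 = 1/8640; 3j²(2 4 6; -1 2 -1) = Δ·Π!·Σ² = 14/1287  (sign -1)
B: Δ: 0! 4! 8! / 13! → 1/6435; sum: t=0:+1/34560 = 1/34560; 3j²(2 4 6; 2 2 -4) = Δ·Π!·Σ² = 14/429  (sign +1)
I_A²/I_B² = (14/1287)/(14/429) = 1/3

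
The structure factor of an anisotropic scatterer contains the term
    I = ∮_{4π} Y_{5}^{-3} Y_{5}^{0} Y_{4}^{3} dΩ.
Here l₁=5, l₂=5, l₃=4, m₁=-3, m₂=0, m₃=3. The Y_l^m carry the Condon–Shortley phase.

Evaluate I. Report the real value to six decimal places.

0.130198

Rules hold: Σm=0, L=14 even, 0≤4≤10.
N = 11·11·9 = 1089
Δ = 6!·4!·4!/15! = 1/3153150
Racah Σ t=1..5: t=1:−1/69120 t=2:+1/1728 t=3:−1/576 t=4:+1/1728 t=5:−1/69120 = -7/11520
⇒ 3j(5 5 4; 0 0 0)² = 2/143, sgn -1
Racah Σ t=4..5: t=4:+1/6912 t=5:−1/17280 = 1/11520
⇒ 3j(5 5 4; -3 0 3)² = 2/143, sgn -1
4πI² = N·(3j₀)²·(3jₘ)² = 36/169
I = +1·√(0.213018/4π) = 0.13019760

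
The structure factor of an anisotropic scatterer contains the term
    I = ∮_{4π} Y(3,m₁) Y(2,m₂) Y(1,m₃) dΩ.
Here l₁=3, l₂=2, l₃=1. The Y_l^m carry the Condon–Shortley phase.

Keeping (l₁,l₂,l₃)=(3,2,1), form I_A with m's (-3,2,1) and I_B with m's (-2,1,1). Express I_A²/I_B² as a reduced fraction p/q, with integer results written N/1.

l's match ⇒ only the (l;m) 3-j factors differ between A and B.
A: triangle coeff Δ(3,2,1) = 1/105; Σ_t [4,4]: t=4:+1/48 = 1/48; (3j)²=1/7 [(3 2 1; -3 2 1)], sign=+1
B: triangle coeff Δ(3,2,1) = 1/105; Σ_t [3,3]: t=3:−1/12 = -1/12; (3j)²=2/21 [(3 2 1; -2 1 1)], sign=-1
I_A²/I_B² = (1/7)/(2/21) = 3/2

3/2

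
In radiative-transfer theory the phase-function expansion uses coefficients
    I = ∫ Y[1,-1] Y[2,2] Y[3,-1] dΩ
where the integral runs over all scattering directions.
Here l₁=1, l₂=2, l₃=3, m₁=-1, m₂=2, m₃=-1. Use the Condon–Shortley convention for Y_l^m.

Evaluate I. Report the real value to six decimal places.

-0.082589

Rules hold: Σm=0, L=6 even, 1≤3≤3.
N = 3·5·7 = 105
Δ = 0!·2!·4!/7! = 1/105
Racah Σ t=0..0: t=0:+1/4 = 1/4
⇒ 3j(1 2 3; 0 0 0)² = 3/35, sgn -1
Racah Σ t=0..0: t=0:+1/48 = 1/48
⇒ 3j(1 2 3; -1 2 -1)² = 1/105, sgn +1
4πI² = N·(3j₀)²·(3jₘ)² = 3/35
I = -1·√(0.0857143/4π) = -0.08258890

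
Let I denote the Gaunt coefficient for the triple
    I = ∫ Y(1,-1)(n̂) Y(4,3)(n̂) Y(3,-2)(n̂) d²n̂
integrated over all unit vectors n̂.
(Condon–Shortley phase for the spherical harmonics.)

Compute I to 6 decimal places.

-0.282095

m-sum 0 ✓  L=8 even ✓  3≤3≤5 ✓
Π(2lᵢ+1) = 3×9×7 = 189
triangle coeff Δ(1,4,3) = 1/252
Σ_t [1,1]: t=1:−1/36 = -1/36
(3j)²=4/63 [(1 4 3; 0 0 0)], sign=+1
Σ_t [2,2]: t=2:+1/240 = 1/240
(3j)²=1/12 [(1 4 3; -1 3 -2)], sign=-1
⇒ 4πI² = 1/1
I = (-1)√(1/1/(4π)) = -0.28209479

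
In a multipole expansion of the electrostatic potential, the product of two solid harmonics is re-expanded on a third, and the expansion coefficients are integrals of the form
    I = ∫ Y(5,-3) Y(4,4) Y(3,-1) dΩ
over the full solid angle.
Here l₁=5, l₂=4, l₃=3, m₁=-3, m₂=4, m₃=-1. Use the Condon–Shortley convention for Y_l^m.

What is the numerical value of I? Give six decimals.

Checks pass: Σm=0; 12 even; l₃=3∈[1,9].
(2·5+1)(2·4+1)(2·3+1) = 693
Δ: 6! 4! 2! / 13! → 1/180180
sum: t=2:+1/576 t=3:−1/144 t=4:+1/576 = -1/288
3j²(5 4 3; 0 0 0) = Δ·Π!·Σ² = 20/1001  (sign +1)
sum: t=6:+1/5760 = 1/5760
3j²(5 4 3; -3 4 -1) = Δ·Π!·Σ² = 56/2145  (sign +1)
combine: 4πI² = 693·20/1001·56/2145 = 672/1859
take √, sign +1: I = 0.16960553

0.169606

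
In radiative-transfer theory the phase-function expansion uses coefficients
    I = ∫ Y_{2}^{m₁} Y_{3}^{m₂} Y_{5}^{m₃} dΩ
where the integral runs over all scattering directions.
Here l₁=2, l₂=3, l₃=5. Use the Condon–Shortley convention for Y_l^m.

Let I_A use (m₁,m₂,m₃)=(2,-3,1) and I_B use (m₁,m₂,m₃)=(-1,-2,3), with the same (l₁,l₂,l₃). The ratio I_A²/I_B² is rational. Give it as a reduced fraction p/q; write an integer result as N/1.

Shared (l₁,l₂,l₃)=(2,3,5): N and (l;000)² cancel in I_A²/I_B².
A: Δ = 0!·4!·6!/11! = 1/2310; Racah Σ t=0..0: t=0:+1/17280 = 1/17280; ⇒ 3j(2 3 5; 2 -3 1)² = 1/2310, sgn +1
B: Δ = 0!·4!·6!/11! = 1/2310; Racah Σ t=0..0: t=0:+1/720 = 1/720; ⇒ 3j(2 3 5; -1 -2 3)² = 8/165, sgn +1
I_A²/I_B² = (1/2310)/(8/165) = 1/112

1/112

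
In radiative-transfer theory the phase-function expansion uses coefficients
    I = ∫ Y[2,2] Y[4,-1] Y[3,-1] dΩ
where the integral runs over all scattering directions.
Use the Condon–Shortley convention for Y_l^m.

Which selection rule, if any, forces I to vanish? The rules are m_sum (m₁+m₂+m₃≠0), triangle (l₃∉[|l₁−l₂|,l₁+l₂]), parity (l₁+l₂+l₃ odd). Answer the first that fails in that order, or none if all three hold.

parity

Σmᵢ = 0  ✓
l₃∈[|l₁−l₂|,l₁+l₂]=[2,6], have l₃=3  ✓
Σlᵢ = 9 ⇒ odd  ✗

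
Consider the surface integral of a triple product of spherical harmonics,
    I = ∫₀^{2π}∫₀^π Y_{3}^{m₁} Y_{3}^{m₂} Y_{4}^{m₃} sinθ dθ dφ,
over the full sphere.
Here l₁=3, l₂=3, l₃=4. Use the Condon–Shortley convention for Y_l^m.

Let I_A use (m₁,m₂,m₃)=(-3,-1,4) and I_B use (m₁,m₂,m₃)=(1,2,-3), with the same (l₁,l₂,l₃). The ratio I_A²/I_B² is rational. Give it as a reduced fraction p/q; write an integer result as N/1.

l's match ⇒ only the (l;m) 3-j factors differ between A and B.
A: triangle coeff Δ(3,3,4) = 1/34650; Σ_t [2,2]: t=2:+1/1152 = 1/1152; (3j)²=1/33 [(3 3 4; -3 -1 4)], sign=+1
B: triangle coeff Δ(3,3,4) = 1/34650; Σ_t [1,2]: t=1:−1/144 t=2:+1/288 = -1/288; (3j)²=1/99 [(3 3 4; 1 2 -3)], sign=+1
I_A²/I_B² = (1/33)/(1/99) = 3/1

3/1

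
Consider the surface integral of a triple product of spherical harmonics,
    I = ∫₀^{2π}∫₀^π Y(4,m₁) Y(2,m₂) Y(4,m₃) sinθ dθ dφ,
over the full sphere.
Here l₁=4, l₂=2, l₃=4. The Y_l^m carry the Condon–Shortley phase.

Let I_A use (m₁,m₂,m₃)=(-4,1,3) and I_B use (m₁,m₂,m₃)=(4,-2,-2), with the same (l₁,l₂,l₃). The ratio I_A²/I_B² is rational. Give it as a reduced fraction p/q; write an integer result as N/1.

Shared (l₁,l₂,l₃)=(4,2,4): N and (l;000)² cancel in I_A²/I_B².
A: Δ = 2!·6!·2!/11! = 1/13860; Racah Σ t=2..2: t=2:+1/1440 = 1/1440; ⇒ 3j(4 2 4; -4 1 3)² = 7/165, sgn -1
B: Δ = 2!·6!·2!/11! = 1/13860; Racah Σ t=0..0: t=0:+1/2880 = 1/2880; ⇒ 3j(4 2 4; 4 -2 -2)² = 2/165, sgn +1
I_A²/I_B² = (7/165)/(2/165) = 7/2

7/2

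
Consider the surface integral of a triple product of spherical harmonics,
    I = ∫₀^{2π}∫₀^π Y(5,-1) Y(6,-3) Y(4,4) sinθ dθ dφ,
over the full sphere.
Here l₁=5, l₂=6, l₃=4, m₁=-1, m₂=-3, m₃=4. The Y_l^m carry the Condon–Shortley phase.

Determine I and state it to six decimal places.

L=15 odd ⇒ parity kills the (l;000) factor ⇒ I = 0

0.000000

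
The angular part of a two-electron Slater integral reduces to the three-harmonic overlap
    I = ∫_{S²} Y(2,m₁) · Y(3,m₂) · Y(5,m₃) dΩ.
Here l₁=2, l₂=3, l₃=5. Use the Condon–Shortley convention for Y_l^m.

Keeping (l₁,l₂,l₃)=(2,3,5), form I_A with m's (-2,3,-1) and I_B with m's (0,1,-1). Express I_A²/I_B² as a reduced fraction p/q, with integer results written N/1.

1/90

Shared (l₁,l₂,l₃)=(2,3,5): N and (l;000)² cancel in I_A²/I_B².
A: Δ = 0!·4!·6!/11! = 1/2310; Racah Σ t=0..0: t=0:+1/17280 = 1/17280; ⇒ 3j(2 3 5; -2 3 -1)² = 1/2310, sgn +1
B: Δ = 0!·4!·6!/11! = 1/2310; Racah Σ t=0..0: t=0:+1/192 = 1/192; ⇒ 3j(2 3 5; 0 1 -1)² = 3/77, sgn +1
I_A²/I_B² = (1/2310)/(3/77) = 1/90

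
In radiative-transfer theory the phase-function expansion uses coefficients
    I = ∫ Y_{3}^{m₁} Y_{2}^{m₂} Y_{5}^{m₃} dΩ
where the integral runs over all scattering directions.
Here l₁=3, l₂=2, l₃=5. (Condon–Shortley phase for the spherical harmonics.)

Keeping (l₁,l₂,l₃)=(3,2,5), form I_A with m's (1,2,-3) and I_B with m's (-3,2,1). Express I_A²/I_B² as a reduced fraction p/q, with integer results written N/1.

Same 3,2,5: normalisation and zero-m 3j drop out of the ratio.
A: Δ: 0! 6! 4! / 11! → 1/2310; sum: t=0:+1/1152 = 1/1152; 3j²(3 2 5; 1 2 -3) = Δ·Π!·Σ² = 1/33  (sign +1)
B: Δ: 0! 6! 4! / 11! → 1/2310; sum: t=0:+1/17280 = 1/17280; 3j²(3 2 5; -3 2 1) = Δ·Π!·Σ² = 1/2310  (sign +1)
I_A²/I_B² = (1/33)/(1/2310) = 70/1

70/1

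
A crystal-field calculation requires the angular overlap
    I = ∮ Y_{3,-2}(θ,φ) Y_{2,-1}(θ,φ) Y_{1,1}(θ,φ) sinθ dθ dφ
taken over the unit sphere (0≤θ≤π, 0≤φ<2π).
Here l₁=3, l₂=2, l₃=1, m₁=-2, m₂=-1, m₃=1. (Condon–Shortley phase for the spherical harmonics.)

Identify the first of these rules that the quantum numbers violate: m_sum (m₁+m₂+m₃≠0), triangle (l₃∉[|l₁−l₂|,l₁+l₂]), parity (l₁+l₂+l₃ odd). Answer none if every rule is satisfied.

m_sum

azimuthal sum: -2 − 1 + 1 = -2  ✗
1 ≤ 1 ≤ 5 (triangle on l)
L = 3 + 2 + 1 = 6 (even)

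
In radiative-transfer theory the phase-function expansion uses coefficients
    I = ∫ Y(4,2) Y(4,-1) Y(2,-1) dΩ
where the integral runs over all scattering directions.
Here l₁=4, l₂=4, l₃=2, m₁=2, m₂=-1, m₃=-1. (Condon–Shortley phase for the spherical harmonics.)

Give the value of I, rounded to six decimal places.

m-sum 0 ✓  L=10 even ✓  0≤2≤8 ✓
Π(2lᵢ+1) = 9×9×5 = 405
triangle coeff Δ(4,4,2) = 1/13860
Σ_t [2,4]: t=2:+1/192 t=3:−1/36 t=4:+1/192 = -5/288
(3j)²=20/693 [(4 4 2; 0 0 0)], sign=-1
Σ_t [1,2]: t=1:−1/240 t=2:+1/96 = 1/160
(3j)²=27/1540 [(4 4 2; 2 -1 -1)], sign=-1
⇒ 4πI² = 1215/5929
I = (+1)√(1215/5929/(4π)) = 0.12770047

0.127700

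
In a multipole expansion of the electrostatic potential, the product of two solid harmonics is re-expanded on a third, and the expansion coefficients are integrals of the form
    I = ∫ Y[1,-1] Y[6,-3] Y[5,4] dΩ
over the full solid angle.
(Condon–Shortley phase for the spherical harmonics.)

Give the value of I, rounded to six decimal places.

m-sum 0 ✓  L=12 even ✓  5≤5≤7 ✓
Π(2lᵢ+1) = 3×13×11 = 429
triangle coeff Δ(1,6,5) = 1/858
Σ_t [1,1]: t=1:−1/14400 = -1/14400
(3j)²=6/143 [(1 6 5; 0 0 0)], sign=+1
Σ_t [2,2]: t=2:+1/725760 = 1/725760
(3j)²=1/286 [(1 6 5; -1 -3 4)], sign=-1
⇒ 4πI² = 9/143
I = (-1)√(9/143/(4π)) = -0.07076985

-0.070770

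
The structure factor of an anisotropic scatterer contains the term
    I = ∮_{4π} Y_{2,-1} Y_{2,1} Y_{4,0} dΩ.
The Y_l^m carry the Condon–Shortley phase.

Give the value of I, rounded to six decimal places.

Checks pass: Σm=0; 8 even; l₃=4∈[0,4].
(2·2+1)(2·2+1)(2·4+1) = 225
Δ: 0! 4! 4! / 9! → 1/630
sum: t=0:+1/16 = 1/16
3j²(2 2 4; 0 0 0) = Δ·Π!·Σ² = 2/35  (sign +1)
sum: t=0:+1/36 = 1/36
3j²(2 2 4; -1 1 0) = Δ·Π!·Σ² = 8/315  (sign +1)
combine: 4πI² = 225·2/35·8/315 = 16/49
take √, sign +1: I = 0.16119702

0.161197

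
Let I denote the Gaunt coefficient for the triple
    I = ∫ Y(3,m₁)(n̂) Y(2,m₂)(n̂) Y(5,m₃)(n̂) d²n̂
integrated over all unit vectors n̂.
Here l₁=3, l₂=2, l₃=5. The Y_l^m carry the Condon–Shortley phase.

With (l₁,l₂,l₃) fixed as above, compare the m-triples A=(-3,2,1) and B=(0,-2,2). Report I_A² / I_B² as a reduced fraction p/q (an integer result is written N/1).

Shared (l₁,l₂,l₃)=(3,2,5): N and (l;000)² cancel in I_A²/I_B².
A: Δ = 0!·6!·4!/11! = 1/2310; Racah Σ t=0..0: t=0:+1/17280 = 1/17280; ⇒ 3j(3 2 5; -3 2 1)² = 1/2310, sgn +1
B: Δ = 0!·6!·4!/11! = 1/2310; Racah Σ t=0..0: t=0:+1/864 = 1/864; ⇒ 3j(3 2 5; 0 -2 2)² = 1/66, sgn -1
I_A²/I_B² = (1/2310)/(1/66) = 1/35

1/35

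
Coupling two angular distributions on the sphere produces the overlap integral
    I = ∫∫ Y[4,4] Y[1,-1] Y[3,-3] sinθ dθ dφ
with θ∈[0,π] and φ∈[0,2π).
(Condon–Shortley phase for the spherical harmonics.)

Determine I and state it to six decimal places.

0.325735

Checks pass: Σm=0; 8 even; l₃=3∈[3,5].
(2·4+1)(2·1+1)(2·3+1) = 189
Δ: 2! 6! 0! / 9! → 1/252
sum: t=1:−1/36 = -1/36
3j²(4 1 3; 0 0 0) = Δ·Π!·Σ² = 4/63  (sign +1)
sum: t=0:+1/1440 = 1/1440
3j²(4 1 3; 4 -1 -3) = Δ·Π!·Σ² = 1/9  (sign +1)
combine: 4πI² = 189·4/63·1/9 = 4/3
take √, sign +1: I = 0.32573501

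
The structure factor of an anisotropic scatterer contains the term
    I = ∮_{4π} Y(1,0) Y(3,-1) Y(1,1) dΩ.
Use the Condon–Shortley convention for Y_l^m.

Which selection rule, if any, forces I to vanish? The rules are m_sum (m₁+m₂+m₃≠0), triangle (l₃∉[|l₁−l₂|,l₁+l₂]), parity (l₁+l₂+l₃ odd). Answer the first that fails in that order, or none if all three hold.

triangle

azimuthal sum: 0 − 1 + 1 = 0  ✓
2 ≤ 1 ≤ 4 (triangle on l)  ✗
L = 1 + 3 + 1 = 5 (odd)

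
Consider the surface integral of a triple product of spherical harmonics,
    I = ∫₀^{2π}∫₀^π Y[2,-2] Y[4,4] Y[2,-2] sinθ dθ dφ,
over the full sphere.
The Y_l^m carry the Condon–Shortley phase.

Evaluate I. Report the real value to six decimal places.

0.337168

Checks pass: Σm=0; 8 even; l₃=2∈[2,6].
(2·2+1)(2·4+1)(2·2+1) = 225
Δ: 4! 0! 4! / 9! → 1/630
sum: t=2:+1/16 = 1/16
3j²(2 4 2; 0 0 0) = Δ·Π!·Σ² = 2/35  (sign +1)
sum: t=4:+1/576 = 1/576
3j²(2 4 2; -2 4 -2) = Δ·Π!·Σ² = 1/9  (sign +1)
combine: 4πI² = 225·2/35·1/9 = 10/7
take √, sign +1: I = 0.33716777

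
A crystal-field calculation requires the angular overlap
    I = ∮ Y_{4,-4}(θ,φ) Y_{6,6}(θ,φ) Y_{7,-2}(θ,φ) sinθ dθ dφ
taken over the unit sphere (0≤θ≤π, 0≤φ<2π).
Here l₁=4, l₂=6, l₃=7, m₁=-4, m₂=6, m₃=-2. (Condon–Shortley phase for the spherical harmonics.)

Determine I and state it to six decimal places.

0.000000

l₁+l₂+l₃=17 is odd: 3j(l;000)=0 ⇒ I=0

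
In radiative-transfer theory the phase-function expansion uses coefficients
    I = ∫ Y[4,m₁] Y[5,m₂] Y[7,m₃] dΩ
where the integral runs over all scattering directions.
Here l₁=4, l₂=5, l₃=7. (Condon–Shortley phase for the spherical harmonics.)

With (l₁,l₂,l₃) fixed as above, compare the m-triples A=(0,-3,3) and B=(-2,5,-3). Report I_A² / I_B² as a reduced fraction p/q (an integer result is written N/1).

1058/2025

l's match ⇒ only the (l;m) 3-j factors differ between A and B.
A: triangle coeff Δ(4,5,7) = 1/6126120; Σ_t [0,2]: t=0:+1/138240 t=1:−1/181440 t=2:+1/3870720 = 23/11612160; (3j)²=529/204204 [(4 5 7; 0 -3 3)], sign=+1
B: triangle coeff Δ(4,5,7) = 1/6126120; Σ_t [2,2]: t=2:+1/3870720 = 1/3870720; (3j)²=675/136136 [(4 5 7; -2 5 -3)], sign=+1
I_A²/I_B² = (529/204204)/(675/136136) = 1058/2025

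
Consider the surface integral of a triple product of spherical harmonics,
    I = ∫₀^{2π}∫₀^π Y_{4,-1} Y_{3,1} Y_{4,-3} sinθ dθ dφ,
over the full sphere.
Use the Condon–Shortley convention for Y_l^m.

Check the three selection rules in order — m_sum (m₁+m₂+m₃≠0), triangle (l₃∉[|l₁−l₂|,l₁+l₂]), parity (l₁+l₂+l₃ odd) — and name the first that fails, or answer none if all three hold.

m_sum

m₁+m₂+m₃ = -1 + 1 − 3 = -3  ✗
triangle: |4−3|=1 ≤ l₃=4 ≤ 4+3=7
parity: l₁+l₂+l₃ = 11 is odd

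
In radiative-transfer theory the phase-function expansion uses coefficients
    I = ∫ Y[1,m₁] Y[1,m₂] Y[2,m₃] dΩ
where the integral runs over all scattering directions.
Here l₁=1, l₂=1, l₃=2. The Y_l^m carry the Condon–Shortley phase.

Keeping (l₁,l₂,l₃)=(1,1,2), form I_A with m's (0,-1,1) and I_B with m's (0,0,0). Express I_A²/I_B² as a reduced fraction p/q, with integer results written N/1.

Same 1,1,2: normalisation and zero-m 3j drop out of the ratio.
A: Δ: 0! 2! 2! / 5! → 1/30; sum: t=0:+1/2 = 1/2; 3j²(1 1 2; 0 -1 1) = Δ·Π!·Σ² = 1/10  (sign -1)
B: Δ: 0! 2! 2! / 5! → 1/30; sum: t=0:+1/1 = 1/1; 3j²(1 1 2; 0 0 0) = Δ·Π!·Σ² = 2/15  (sign +1)
I_A²/I_B² = (1/10)/(2/15) = 3/4

3/4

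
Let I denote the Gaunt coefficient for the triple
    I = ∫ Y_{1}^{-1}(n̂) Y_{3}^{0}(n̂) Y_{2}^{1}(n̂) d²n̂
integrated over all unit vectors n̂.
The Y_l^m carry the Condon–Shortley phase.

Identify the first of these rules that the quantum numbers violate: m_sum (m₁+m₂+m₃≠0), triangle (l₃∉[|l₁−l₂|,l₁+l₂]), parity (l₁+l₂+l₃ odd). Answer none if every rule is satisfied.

m₁+m₂+m₃ = -1 + 0 + 1 = 0  ✓
triangle: |1−3|=2 ≤ l₃=2 ≤ 1+3=4  ✓
parity: l₁+l₂+l₃ = 6 is even  ✓

none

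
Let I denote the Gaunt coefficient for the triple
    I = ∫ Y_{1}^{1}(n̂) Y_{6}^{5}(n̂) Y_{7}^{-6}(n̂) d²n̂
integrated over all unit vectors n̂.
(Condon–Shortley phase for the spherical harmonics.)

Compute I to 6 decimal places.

0.309019

m-sum 0 ✓  L=14 even ✓  5≤7≤7 ✓
Π(2lᵢ+1) = 3×13×15 = 585
triangle coeff Δ(1,6,7) = 1/1365
Σ_t [0,0]: t=0:+1/518400 = 1/518400
(3j)²=7/195 [(1 6 7; 0 0 0)], sign=-1
Σ_t [0,0]: t=0:+1/79833600 = 1/79833600
(3j)²=2/35 [(1 6 7; 1 5 -6)], sign=-1
⇒ 4πI² = 6/5
I = (+1)√(6/5/(4π)) = 0.30901936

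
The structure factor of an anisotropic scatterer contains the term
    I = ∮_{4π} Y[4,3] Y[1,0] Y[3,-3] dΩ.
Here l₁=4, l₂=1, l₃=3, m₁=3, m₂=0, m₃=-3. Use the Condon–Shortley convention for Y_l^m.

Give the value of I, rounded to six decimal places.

-0.162868

Rules hold: Σm=0, L=8 even, 3≤3≤5.
N = 9·3·7 = 189
Δ = 2!·6!·0!/9! = 1/252
Racah Σ t=1..1: t=1:−1/36 = -1/36
⇒ 3j(4 1 3; 0 0 0)² = 4/63, sgn +1
Racah Σ t=1..1: t=1:−1/720 = -1/720
⇒ 3j(4 1 3; 3 0 -3)² = 1/36, sgn -1
4πI² = N·(3j₀)²·(3jₘ)² = 1/3
I = -1·√(0.333333/4π) = -0.16286750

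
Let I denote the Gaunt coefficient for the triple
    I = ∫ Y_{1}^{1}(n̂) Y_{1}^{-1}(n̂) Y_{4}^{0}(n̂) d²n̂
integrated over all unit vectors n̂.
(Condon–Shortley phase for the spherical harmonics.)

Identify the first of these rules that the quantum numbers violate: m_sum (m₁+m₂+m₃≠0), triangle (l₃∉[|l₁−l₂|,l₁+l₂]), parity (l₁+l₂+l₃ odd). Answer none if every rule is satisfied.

azimuthal sum: 1 − 1 + 0 = 0  ✓
0 ≤ 4 ≤ 2 (triangle on l)  ✗
L = 1 + 1 + 4 = 6 (even)

triangle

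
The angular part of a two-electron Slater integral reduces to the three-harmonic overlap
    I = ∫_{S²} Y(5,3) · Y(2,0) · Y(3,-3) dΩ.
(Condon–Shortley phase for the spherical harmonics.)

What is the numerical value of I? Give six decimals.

-0.126792

Checks pass: Σm=0; 10 even; l₃=3∈[3,7].
(2·5+1)(2·2+1)(2·3+1) = 385
Δ: 4! 6! 0! / 11! → 1/2310
sum: t=2:+1/144 = 1/144
3j²(5 2 3; 0 0 0) = Δ·Π!·Σ² = 10/231  (sign -1)
sum: t=2:+1/2880 = 1/2880
3j²(5 2 3; 3 0 -3) = Δ·Π!·Σ² = 2/165  (sign +1)
combine: 4πI² = 385·10/231·2/165 = 20/99
take √, sign -1: I = -0.12679218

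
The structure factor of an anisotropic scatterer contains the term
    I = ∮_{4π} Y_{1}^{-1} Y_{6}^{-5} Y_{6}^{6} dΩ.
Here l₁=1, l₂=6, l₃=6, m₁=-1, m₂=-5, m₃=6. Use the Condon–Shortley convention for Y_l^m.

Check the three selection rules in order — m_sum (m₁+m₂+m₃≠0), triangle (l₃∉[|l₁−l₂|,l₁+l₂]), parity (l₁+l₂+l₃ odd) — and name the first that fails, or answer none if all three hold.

parity

m₁+m₂+m₃ = -1 − 5 + 6 = 0  ✓
triangle: |1−6|=5 ≤ l₃=6 ≤ 1+6=7  ✓
parity: l₁+l₂+l₃ = 13 is odd  ✗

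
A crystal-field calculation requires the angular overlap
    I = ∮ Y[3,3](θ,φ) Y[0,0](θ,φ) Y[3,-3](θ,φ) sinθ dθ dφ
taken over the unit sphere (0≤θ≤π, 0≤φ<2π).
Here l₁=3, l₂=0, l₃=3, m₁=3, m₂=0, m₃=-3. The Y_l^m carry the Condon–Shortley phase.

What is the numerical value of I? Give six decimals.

-0.282095

m-sum 0 ✓  L=6 even ✓  3≤3≤3 ✓
Π(2lᵢ+1) = 7×1×7 = 49
triangle coeff Δ(3,0,3) = 1/7
Σ_t [0,0]: t=0:+1/36 = 1/36
(3j)²=1/7 [(3 0 3; 0 0 0)], sign=-1
Σ_t [0,0]: t=0:+1/720 = 1/720
(3j)²=1/7 [(3 0 3; 3 0 -3)], sign=+1
⇒ 4πI² = 1/1
I = (-1)√(1/1/(4π)) = -0.28209479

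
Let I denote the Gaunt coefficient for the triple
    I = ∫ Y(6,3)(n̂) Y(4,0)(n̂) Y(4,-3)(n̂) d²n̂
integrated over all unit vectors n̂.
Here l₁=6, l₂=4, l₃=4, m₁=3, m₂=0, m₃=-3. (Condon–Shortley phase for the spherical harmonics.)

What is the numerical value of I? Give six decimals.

Rules hold: Σm=0, L=14 even, 2≤4≤10.
N = 13·9·9 = 1053
Δ = 6!·6!·2!/15! = 1/1261260
Racah Σ t=2..4: t=2:+1/4608 t=3:−1/1296 t=4:+1/4608 = -7/20736
⇒ 3j(6 4 4; 0 0 0)² = 20/1287, sgn -1
Racah Σ t=2..3: t=2:+1/11520 t=3:−1/25920 = 1/20736
⇒ 3j(6 4 4; 3 0 -3)² = 5/429, sgn -1
4πI² = N·(3j₀)²·(3jₘ)² = 300/1573
I = +1·√(0.190718/4π) = 0.12319450

0.123195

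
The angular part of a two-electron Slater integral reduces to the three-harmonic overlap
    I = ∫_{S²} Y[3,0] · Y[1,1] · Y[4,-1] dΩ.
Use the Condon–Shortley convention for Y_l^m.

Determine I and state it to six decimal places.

-0.194664

m-sum 0 ✓  L=8 even ✓  2≤4≤4 ✓
Π(2lᵢ+1) = 7×3×9 = 189
triangle coeff Δ(3,1,4) = 1/252
Σ_t [0,0]: t=0:+1/36 = 1/36
(3j)²=4/63 [(3 1 4; 0 0 0)], sign=+1
Σ_t [0,0]: t=0:+1/72 = 1/72
(3j)²=5/126 [(3 1 4; 0 1 -1)], sign=-1
⇒ 4πI² = 10/21
I = (-1)√(10/21/(4π)) = -0.19466390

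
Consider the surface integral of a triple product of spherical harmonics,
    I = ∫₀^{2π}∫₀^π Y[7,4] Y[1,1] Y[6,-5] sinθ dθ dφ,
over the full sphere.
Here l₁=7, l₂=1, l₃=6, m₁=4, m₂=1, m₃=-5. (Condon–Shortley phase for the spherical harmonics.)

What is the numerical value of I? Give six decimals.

Rules hold: Σm=0, L=14 even, 6≤6≤8.
N = 15·3·13 = 585
Δ = 2!·12!·0!/15! = 1/1365
Racah Σ t=1..1: t=1:−1/518400 = -1/518400
⇒ 3j(7 1 6; 0 0 0)² = 7/195, sgn -1
Racah Σ t=2..2: t=2:+1/79833600 = 1/79833600
⇒ 3j(7 1 6; 4 1 -5)² = 1/455, sgn -1
4πI² = N·(3j₀)²·(3jₘ)² = 3/65
I = +1·√(0.0461538/4π) = 0.06060368

0.060604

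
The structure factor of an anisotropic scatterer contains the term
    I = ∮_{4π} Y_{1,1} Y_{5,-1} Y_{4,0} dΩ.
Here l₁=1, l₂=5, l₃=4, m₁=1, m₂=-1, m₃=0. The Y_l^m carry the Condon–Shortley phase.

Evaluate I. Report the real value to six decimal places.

Rules hold: Σm=0, L=10 even, 4≤4≤6.
N = 3·11·9 = 297
Δ = 2!·0!·8!/11! = 1/495
Racah Σ t=1..1: t=1:−1/576 = -1/576
⇒ 3j(1 5 4; 0 0 0)² = 5/99, sgn -1
Racah Σ t=0..0: t=0:+1/1152 = 1/1152
⇒ 3j(1 5 4; 1 -1 0)² = 1/33, sgn +1
4πI² = N·(3j₀)²·(3jₘ)² = 5/11
I = -1·√(0.454545/4π) = -0.19018827

-0.190188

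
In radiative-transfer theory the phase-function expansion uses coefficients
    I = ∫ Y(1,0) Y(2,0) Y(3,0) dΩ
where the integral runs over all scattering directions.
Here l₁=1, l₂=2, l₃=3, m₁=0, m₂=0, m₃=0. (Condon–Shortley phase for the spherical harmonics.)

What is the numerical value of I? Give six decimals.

0.247767

Rules hold: Σm=0, L=6 even, 1≤3≤3.
N = 3·5·7 = 105
Δ = 0!·2!·4!/7! = 1/105
Racah Σ t=0..0: t=0:+1/4 = 1/4
⇒ 3j(1 2 3; 0 0 0)² = 3/35, sgn -1
(m-triple is (0,0,0) — same symbol as above.)
4πI² = N·(3j₀)²·(3jₘ)² = 27/35
I = +1·√(0.771429/4π) = 0.24776670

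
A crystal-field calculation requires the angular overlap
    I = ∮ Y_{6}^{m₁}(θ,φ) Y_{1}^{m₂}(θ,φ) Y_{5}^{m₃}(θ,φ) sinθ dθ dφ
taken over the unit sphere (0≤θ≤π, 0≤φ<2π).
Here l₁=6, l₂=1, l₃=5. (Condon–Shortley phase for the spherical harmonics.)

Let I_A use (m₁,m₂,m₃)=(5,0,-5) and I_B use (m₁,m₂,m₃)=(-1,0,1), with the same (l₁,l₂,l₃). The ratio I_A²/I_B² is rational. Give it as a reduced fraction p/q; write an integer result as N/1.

11/35

Shared (l₁,l₂,l₃)=(6,1,5): N and (l;000)² cancel in I_A²/I_B².
A: Δ = 2!·10!·0!/13! = 1/858; Racah Σ t=1..1: t=1:−1/3628800 = -1/3628800; ⇒ 3j(6 1 5; 5 0 -5)² = 1/78, sgn -1
B: Δ = 2!·10!·0!/13! = 1/858; Racah Σ t=1..1: t=1:−1/17280 = -1/17280; ⇒ 3j(6 1 5; -1 0 1)² = 35/858, sgn -1
I_A²/I_B² = (1/78)/(35/858) = 11/35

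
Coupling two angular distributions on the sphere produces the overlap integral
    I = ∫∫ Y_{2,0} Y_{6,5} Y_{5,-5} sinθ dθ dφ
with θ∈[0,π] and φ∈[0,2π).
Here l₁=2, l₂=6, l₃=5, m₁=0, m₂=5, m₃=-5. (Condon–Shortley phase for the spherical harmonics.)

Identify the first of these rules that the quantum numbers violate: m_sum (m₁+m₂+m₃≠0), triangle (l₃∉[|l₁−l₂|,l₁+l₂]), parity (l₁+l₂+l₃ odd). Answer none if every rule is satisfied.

parity

azimuthal sum: 0 + 5 − 5 = 0  ✓
4 ≤ 5 ≤ 8 (triangle on l)  ✓
L = 2 + 6 + 5 = 13 (odd)  ✗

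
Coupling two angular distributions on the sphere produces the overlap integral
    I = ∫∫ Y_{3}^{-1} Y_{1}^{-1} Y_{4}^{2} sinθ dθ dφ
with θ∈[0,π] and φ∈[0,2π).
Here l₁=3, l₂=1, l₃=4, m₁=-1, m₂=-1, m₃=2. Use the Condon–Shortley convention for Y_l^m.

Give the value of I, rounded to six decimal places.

0.238414

m-sum 0 ✓  L=8 even ✓  2≤4≤4 ✓
Π(2lᵢ+1) = 7×3×9 = 189
triangle coeff Δ(3,1,4) = 1/252
Σ_t [0,0]: t=0:+1/36 = 1/36
(3j)²=4/63 [(3 1 4; 0 0 0)], sign=+1
Σ_t [0,0]: t=0:+1/96 = 1/96
(3j)²=5/84 [(3 1 4; -1 -1 2)], sign=+1
⇒ 4πI² = 5/7
I = (+1)√(5/7/(4π)) = 0.23841361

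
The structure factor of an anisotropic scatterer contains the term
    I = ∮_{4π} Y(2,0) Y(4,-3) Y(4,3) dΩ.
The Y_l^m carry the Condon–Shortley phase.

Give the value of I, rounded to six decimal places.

0.057344

m-sum 0 ✓  L=10 even ✓  2≤4≤6 ✓
Π(2lᵢ+1) = 5×9×9 = 405
triangle coeff Δ(2,4,4) = 1/13860
Σ_t [0,2]: t=0:+1/192 t=1:−1/36 t=2:+1/192 = -5/288
(3j)²=20/693 [(2 4 4; 0 0 0)], sign=-1
Σ_t [0,1]: t=0:+1/480 t=1:−1/720 = 1/1440
(3j)²=7/1980 [(2 4 4; 0 -3 3)], sign=-1
⇒ 4πI² = 5/121
I = (+1)√(5/121/(4π)) = 0.05734392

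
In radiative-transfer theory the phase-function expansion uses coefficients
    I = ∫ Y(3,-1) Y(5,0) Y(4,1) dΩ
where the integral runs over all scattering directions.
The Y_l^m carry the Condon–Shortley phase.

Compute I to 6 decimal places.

-0.009577

m-sum 0 ✓  L=12 even ✓  2≤4≤8 ✓
Π(2lᵢ+1) = 7×11×9 = 693
triangle coeff Δ(3,5,4) = 1/180180
Σ_t [1,3]: t=1:−1/576 t=2:+1/144 t=3:−1/576 = 1/288
(3j)²=20/1001 [(3 5 4; 0 0 0)], sign=+1
Σ_t [2,4]: t=2:+1/288 t=3:−1/288 t=4:+1/5760 = 1/5760
(3j)²=1/12012 [(3 5 4; -1 0 1)], sign=-1
⇒ 4πI² = 15/13013
I = (-1)√(15/13013/(4π)) = -0.00957750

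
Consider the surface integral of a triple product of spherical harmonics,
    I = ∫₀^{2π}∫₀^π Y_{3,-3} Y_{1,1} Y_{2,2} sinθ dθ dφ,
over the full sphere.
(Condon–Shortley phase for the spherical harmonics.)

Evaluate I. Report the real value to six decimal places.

Checks pass: Σm=0; 6 even; l₃=2∈[2,4].
(2·3+1)(2·1+1)(2·2+1) = 105
Δ: 2! 4! 0! / 7! → 1/105
sum: t=1:−1/4 = -1/4
3j²(3 1 2; 0 0 0) = Δ·Π!·Σ² = 3/35  (sign -1)
sum: t=2:+1/48 = 1/48
3j²(3 1 2; -3 1 2) = Δ·Π!·Σ² = 1/7  (sign +1)
combine: 4πI² = 105·3/35·1/7 = 9/7
take √, sign -1: I = -0.31986543

-0.319865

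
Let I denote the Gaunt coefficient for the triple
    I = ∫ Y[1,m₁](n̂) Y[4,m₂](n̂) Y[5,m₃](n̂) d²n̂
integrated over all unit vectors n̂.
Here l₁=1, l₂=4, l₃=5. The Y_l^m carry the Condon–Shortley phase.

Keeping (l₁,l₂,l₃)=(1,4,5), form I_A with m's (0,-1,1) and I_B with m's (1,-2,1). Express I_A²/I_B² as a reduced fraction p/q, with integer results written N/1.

4/1

Same 1,4,5: normalisation and zero-m 3j drop out of the ratio.
A: Δ: 0! 2! 8! / 11! → 1/495; sum: t=0:+1/720 = 1/720; 3j²(1 4 5; 0 -1 1) = Δ·Π!·Σ² = 8/165  (sign +1)
B: Δ: 0! 2! 8! / 11! → 1/495; sum: t=0:+1/2880 = 1/2880; 3j²(1 4 5; 1 -2 1) = Δ·Π!·Σ² = 2/165  (sign +1)
I_A²/I_B² = (8/165)/(2/165) = 4/1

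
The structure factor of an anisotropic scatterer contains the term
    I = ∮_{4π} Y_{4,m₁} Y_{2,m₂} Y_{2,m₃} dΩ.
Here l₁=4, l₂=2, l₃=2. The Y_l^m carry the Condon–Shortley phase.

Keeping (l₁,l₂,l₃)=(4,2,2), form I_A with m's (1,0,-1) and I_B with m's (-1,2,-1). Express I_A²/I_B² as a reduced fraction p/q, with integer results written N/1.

6/1

Same 4,2,2: normalisation and zero-m 3j drop out of the ratio.
A: Δ: 4! 4! 0! / 9! → 1/630; sum: t=2:+1/24 = 1/24; 3j²(4 2 2; 1 0 -1) = Δ·Π!·Σ² = 1/21  (sign -1)
B: Δ: 4! 4! 0! / 9! → 1/630; sum: t=4:+1/144 = 1/144; 3j²(4 2 2; -1 2 -1) = Δ·Π!·Σ² = 1/126  (sign -1)
I_A²/I_B² = (1/21)/(1/126) = 6/1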